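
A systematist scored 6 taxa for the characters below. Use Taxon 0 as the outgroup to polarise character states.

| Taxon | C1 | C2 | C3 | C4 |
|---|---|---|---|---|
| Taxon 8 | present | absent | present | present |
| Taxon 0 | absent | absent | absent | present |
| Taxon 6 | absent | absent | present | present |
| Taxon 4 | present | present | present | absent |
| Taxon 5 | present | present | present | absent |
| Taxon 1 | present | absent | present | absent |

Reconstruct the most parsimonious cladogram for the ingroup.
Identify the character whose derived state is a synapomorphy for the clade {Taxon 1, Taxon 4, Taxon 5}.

C4

Character polarity is set by the outgroup: the derived state is whichever differs from the outgroup's state, so for C4 the derived state is 'absent', and for the remaining characters it is 'present'.
Only Taxon 1, Taxon 4, Taxon 5, and Taxon 8 show the derived state 'present' for C1, supporting them as a clade.
C2 (derived state 'present') is shared by Taxon 4 and Taxon 5 — a synapomorphy uniting that clade.
C3 (derived state 'present') is shared by all ingroup taxa — unites the whole ingroup.
C4: derived state 'absent' in Taxon 1, Taxon 4, and Taxon 5 only — synapomorphy for {Taxon 1, Taxon 4, Taxon 5}.
Most parsimonious ingroup topology: ((((Taxon 5,Taxon 4),Taxon 1),Taxon 8),Taxon 6).
The clade {Taxon 1, Taxon 4, Taxon 5} is supported by C4: its derived state 'absent' occurs in exactly those taxa and in no other taxon (including the outgroup).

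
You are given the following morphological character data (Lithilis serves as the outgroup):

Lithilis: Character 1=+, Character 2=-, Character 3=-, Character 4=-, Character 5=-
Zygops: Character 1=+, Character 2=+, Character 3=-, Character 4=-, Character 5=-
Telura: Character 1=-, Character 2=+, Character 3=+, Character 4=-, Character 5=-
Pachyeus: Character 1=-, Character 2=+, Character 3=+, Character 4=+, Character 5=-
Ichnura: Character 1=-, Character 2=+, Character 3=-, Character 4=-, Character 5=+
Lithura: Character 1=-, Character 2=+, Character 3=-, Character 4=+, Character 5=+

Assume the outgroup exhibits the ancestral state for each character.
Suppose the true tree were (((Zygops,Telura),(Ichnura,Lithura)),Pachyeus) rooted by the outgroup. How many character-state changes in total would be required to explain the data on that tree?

8

Map each character onto (((Zygops,Telura),(Ichnura,Lithura)),Pachyeus) (rooted by Lithilis) and count the minimum state changes it requires (Fitch parsimony):
Character 1: 2; Character 2: 1; Character 3: 2; Character 4: 2; Character 5: 1.
Total tree length = 8.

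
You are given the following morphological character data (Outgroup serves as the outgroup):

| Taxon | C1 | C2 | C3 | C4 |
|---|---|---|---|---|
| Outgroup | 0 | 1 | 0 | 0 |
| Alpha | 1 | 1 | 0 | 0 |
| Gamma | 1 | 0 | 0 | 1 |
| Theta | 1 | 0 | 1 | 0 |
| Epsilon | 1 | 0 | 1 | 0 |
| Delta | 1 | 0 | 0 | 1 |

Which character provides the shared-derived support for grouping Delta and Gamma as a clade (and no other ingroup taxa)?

Character polarity is set by the outgroup: the derived state is whichever differs from the outgroup's state, so for C2 the derived state is '0', and for the remaining characters it is '1'.
C1 (derived state '1') is shared by all ingroup taxa — unites the whole ingroup.
C2: derived state '0' in Delta, Epsilon, Gamma, and Theta only — synapomorphy for {Delta, Epsilon, Gamma, Theta}.
C3: derived state '1' in Epsilon and Theta only — synapomorphy for {Epsilon, Theta}.
Only Delta and Gamma show the derived state '1' for C4, supporting them as a clade.
Most parsimonious ingroup topology: (Alpha,((Gamma,Delta),(Theta,Epsilon))).
The clade {Delta, Gamma} is supported by C4: its derived state '1' occurs in exactly those taxa and in no other taxon (including the outgroup).

C4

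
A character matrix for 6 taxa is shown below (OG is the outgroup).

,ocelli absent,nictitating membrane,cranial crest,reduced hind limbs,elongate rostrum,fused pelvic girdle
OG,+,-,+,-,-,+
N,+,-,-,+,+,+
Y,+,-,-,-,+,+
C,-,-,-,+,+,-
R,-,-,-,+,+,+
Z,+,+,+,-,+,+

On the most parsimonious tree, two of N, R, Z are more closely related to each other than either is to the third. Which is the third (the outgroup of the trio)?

Character polarity is set by the outgroup: the derived state is whichever differs from the outgroup's state, so for ocelli absent, cranial crest, fused pelvic girdle the derived state is '-', and for the remaining characters it is '+'.
Only C and R show the derived state '-' for ocelli absent, supporting them as a clade.
nictitating membrane: derived state '+' in Z only — an autapomorphy, so it tells us nothing about relationships among taxa.
Only C, N, R, and Y show the derived state '-' for cranial crest, supporting them as a clade.
Only C, N, and R show the derived state '+' for reduced hind limbs, supporting them as a clade.
All ingroup taxa share the derived state '+' for elongate rostrum; it defines the ingroup but does not resolve relationships within it.
fused pelvic girdle: derived state '-' in C only — an autapomorphy, so it tells us nothing about relationships among taxa.
Most parsimonious ingroup topology: (((N,(C,R)),Y),Z).
R and N share a more recent common ancestor with each other than either does with Z, so Z is the least closely related of the three.

Z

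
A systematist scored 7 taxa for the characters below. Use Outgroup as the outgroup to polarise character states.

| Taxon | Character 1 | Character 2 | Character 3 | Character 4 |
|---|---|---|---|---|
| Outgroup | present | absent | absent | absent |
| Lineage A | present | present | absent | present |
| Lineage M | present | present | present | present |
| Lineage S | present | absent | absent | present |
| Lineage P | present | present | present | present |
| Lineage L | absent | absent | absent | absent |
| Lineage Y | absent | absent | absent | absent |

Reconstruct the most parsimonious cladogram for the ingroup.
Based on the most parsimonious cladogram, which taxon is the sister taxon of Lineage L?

Character polarity is set by the outgroup: the derived state is whichever differs from the outgroup's state, so for Character 1 the derived state is 'absent', and for the remaining characters it is 'present'.
Only Lineage L and Lineage Y show the derived state 'absent' for Character 1, supporting them as a clade.
Only Lineage A, Lineage M, and Lineage P show the derived state 'present' for Character 2, supporting them as a clade.
Character 3: derived state 'present' in Lineage M and Lineage P only — synapomorphy for {Lineage M, Lineage P}.
Only Lineage A, Lineage M, Lineage P, and Lineage S show the derived state 'present' for Character 4, supporting them as a clade.
Most parsimonious ingroup topology: (((Lineage A,(Lineage M,Lineage P)),Lineage S),(Lineage L,Lineage Y)).
Lineage L and Lineage Y form a cherry on this tree, so they are sister taxa.

Lineage Y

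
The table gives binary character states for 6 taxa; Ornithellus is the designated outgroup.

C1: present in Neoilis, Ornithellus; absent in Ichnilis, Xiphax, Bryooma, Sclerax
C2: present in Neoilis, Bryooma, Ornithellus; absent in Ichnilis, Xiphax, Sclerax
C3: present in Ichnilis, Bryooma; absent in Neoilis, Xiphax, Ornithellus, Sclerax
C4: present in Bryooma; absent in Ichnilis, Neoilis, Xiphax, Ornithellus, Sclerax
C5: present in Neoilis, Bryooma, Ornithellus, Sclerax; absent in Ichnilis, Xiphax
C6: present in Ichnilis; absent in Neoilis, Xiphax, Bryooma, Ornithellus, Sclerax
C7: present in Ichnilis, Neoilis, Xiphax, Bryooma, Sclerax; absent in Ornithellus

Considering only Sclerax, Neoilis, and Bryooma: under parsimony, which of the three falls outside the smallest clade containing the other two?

Neoilis

Character polarity is set by the outgroup: the derived state is whichever differs from the outgroup's state, so for C1, C2, C5 the derived state is 'absent', and for the remaining characters it is 'present'.
Only Bryooma, Ichnilis, Sclerax, and Xiphax show the derived state 'absent' for C1, supporting them as a clade.
C2: derived state 'absent' in Ichnilis, Sclerax, and Xiphax only — synapomorphy for {Ichnilis, Sclerax, Xiphax}.
C3 (state 'present') occurs in Bryooma and Ichnilis but conflicts with the nesting implied by the other characters — most parsimoniously interpreted as homoplasy.
C4: derived state 'present' in Bryooma only — an autapomorphy, so it tells us nothing about relationships among taxa.
C5 (derived state 'absent') is shared by Ichnilis and Xiphax — a synapomorphy uniting that clade.
C6 (derived state 'present') is unique to Ichnilis (autapomorphy; uninformative for grouping).
All ingroup taxa share the derived state 'present' for C7; it defines the ingroup but does not resolve relationships within it.
Most parsimonious ingroup topology: ((((Xiphax,Ichnilis),Sclerax),Bryooma),Neoilis).
Bryooma and Sclerax share a more recent common ancestor with each other than either does with Neoilis, so Neoilis is the least closely related of the three.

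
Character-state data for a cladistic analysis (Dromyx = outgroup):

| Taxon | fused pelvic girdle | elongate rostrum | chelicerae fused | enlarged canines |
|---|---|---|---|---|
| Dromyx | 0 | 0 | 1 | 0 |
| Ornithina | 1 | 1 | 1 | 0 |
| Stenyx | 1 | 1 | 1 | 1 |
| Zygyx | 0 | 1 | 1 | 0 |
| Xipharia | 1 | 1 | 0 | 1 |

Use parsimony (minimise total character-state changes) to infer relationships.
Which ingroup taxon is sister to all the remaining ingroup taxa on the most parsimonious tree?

Character polarity is set by the outgroup: the derived state is whichever differs from the outgroup's state, so for chelicerae fused the derived state is '0', and for the remaining characters it is '1'.
fused pelvic girdle (derived state '1') is shared by Ornithina, Stenyx, and Xipharia — a synapomorphy uniting that clade.
All ingroup taxa share the derived state '1' for elongate rostrum; it defines the ingroup but does not resolve relationships within it.
chelicerae fused: derived state '0' in Xipharia only — an autapomorphy, so it tells us nothing about relationships among taxa.
enlarged canines: derived state '1' in Stenyx and Xipharia only — synapomorphy for {Stenyx, Xipharia}.
Most parsimonious ingroup topology: ((Ornithina,(Stenyx,Xipharia)),Zygyx).
Zygyx is sister to the clade containing all other ingroup taxa, so it is the earliest-diverging (most basal) ingroup lineage.

Zygyx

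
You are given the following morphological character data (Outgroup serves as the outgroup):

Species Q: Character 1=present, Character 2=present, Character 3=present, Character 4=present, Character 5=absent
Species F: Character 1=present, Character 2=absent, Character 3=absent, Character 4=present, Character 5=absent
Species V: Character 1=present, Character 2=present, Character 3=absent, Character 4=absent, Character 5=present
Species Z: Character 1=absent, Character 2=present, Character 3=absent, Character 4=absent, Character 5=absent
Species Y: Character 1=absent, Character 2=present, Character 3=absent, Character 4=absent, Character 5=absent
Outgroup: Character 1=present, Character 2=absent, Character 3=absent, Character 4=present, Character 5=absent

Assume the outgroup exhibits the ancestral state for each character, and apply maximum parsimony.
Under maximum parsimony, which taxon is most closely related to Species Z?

Character polarity is set by the outgroup: the derived state is whichever differs from the outgroup's state, so for Character 1, Character 4 the derived state is 'absent', and for the remaining characters it is 'present'.
Only Species Y and Species Z show the derived state 'absent' for Character 1, supporting them as a clade.
Character 2 (derived state 'present') is shared by Species Q, Species V, Species Y, and Species Z — a synapomorphy uniting that clade.
Character 3 (derived state 'present') is unique to Species Q (autapomorphy; uninformative for grouping).
Character 4: derived state 'absent' in Species V, Species Y, and Species Z only — synapomorphy for {Species V, Species Y, Species Z}.
Character 5 (derived state 'present') is unique to Species V (autapomorphy; uninformative for grouping).
Most parsimonious ingroup topology: ((Species Q,((Species Z,Species Y),Species V)),Species F).
Species Z and Species Y form a cherry on this tree, so they are sister taxa.

Species Y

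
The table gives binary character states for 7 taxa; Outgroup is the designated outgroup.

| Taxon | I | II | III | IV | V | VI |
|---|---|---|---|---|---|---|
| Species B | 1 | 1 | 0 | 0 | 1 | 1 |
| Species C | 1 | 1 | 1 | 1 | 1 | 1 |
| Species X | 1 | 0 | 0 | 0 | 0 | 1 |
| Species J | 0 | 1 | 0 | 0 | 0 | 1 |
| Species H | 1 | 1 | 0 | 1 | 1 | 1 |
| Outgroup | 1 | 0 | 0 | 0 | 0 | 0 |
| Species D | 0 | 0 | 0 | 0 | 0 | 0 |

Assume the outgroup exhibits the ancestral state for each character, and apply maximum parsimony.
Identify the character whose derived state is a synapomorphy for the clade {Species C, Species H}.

IV

Character polarity is set by the outgroup: the derived state is whichever differs from the outgroup's state, so for I the derived state is '0', and for the remaining characters it is '1'.
I (state '0') occurs in Species D and Species J but conflicts with the nesting implied by the other characters — most parsimoniously interpreted as homoplasy.
II (derived state '1') is shared by Species B, Species C, Species H, and Species J — a synapomorphy uniting that clade.
III: derived state '1' in Species C only — an autapomorphy, so it tells us nothing about relationships among taxa.
Only Species C and Species H show the derived state '1' for IV, supporting them as a clade.
V (derived state '1') is shared by Species B, Species C, and Species H — a synapomorphy uniting that clade.
VI: derived state '1' in Species B, Species C, Species H, Species J, and Species X only — synapomorphy for {Species B, Species C, Species H, Species J, Species X}.
Most parsimonious ingroup topology: (((((Species C,Species H),Species B),Species J),Species X),Species D).
The clade {Species C, Species H} is supported by IV: its derived state '1' occurs in exactly those taxa and in no other taxon (including the outgroup).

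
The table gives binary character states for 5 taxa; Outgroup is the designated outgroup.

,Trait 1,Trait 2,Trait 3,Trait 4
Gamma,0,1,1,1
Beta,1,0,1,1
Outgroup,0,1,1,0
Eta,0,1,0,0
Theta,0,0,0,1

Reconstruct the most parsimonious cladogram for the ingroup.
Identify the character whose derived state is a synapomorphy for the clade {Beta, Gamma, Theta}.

Trait 4

Character polarity is set by the outgroup: the derived state is whichever differs from the outgroup's state, so for Trait 2, Trait 3 the derived state is '0', and for the remaining characters it is '1'.
Trait 1 (derived state '1') is unique to Beta (autapomorphy; uninformative for grouping).
Trait 2 (derived state '0') is shared by Beta and Theta — a synapomorphy uniting that clade.
Trait 3 groups Eta and Theta, which is incompatible with the clades supported by the remaining characters; treating it as convergent (homoplasy) costs fewer steps than any alternative tree.
Trait 4 (derived state '1') is shared by Beta, Gamma, and Theta — a synapomorphy uniting that clade.
Most parsimonious ingroup topology: (Eta,((Theta,Beta),Gamma)).
The clade {Beta, Gamma, Theta} is supported by Trait 4: its derived state '1' occurs in exactly those taxa and in no other taxon (including the outgroup).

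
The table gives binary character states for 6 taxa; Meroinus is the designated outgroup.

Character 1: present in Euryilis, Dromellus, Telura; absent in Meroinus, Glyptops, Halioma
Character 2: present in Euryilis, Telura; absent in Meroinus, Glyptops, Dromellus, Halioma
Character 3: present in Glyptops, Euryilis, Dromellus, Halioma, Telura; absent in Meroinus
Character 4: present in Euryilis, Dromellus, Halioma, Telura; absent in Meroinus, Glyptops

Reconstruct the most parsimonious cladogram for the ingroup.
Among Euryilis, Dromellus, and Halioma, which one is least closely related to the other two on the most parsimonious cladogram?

Halioma

The outgroup has state 'absent' for every character, so 'present' is the derived state throughout.
Character 1 (derived state 'present') is shared by Dromellus, Euryilis, and Telura — a synapomorphy uniting that clade.
Only Euryilis and Telura show the derived state 'present' for Character 2, supporting them as a clade.
Character 3 (derived state 'present') is shared by all ingroup taxa — unites the whole ingroup.
Only Dromellus, Euryilis, Halioma, and Telura show the derived state 'present' for Character 4, supporting them as a clade.
Most parsimonious ingroup topology: (Glyptops,(((Euryilis,Telura),Dromellus),Halioma)).
Euryilis and Dromellus share a more recent common ancestor with each other than either does with Halioma, so Halioma is the least closely related of the three.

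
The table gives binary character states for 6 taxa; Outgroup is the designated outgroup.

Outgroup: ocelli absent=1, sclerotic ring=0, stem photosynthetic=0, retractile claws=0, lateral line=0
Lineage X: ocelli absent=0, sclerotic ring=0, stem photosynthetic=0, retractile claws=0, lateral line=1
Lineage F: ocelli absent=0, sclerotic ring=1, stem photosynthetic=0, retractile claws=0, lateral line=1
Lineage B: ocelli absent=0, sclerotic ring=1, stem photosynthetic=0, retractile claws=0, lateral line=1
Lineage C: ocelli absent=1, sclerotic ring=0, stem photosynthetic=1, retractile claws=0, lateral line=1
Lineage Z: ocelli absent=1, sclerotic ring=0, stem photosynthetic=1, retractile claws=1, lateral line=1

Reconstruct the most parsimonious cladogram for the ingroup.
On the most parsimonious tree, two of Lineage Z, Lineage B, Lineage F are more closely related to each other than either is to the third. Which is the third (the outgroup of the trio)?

Lineage Z

Character polarity is set by the outgroup: the derived state is whichever differs from the outgroup's state, so for ocelli absent the derived state is '0', and for the remaining characters it is '1'.
ocelli absent: derived state '0' in Lineage B, Lineage F, and Lineage X only — synapomorphy for {Lineage B, Lineage F, Lineage X}.
sclerotic ring: derived state '1' in Lineage B and Lineage F only — synapomorphy for {Lineage B, Lineage F}.
stem photosynthetic (derived state '1') is shared by Lineage C and Lineage Z — a synapomorphy uniting that clade.
retractile claws (derived state '1') is unique to Lineage Z (autapomorphy; uninformative for grouping).
lateral line (derived state '1') is shared by all ingroup taxa — unites the whole ingroup.
Most parsimonious ingroup topology: ((Lineage X,(Lineage F,Lineage B)),(Lineage C,Lineage Z)).
Lineage B and Lineage F share a more recent common ancestor with each other than either does with Lineage Z, so Lineage Z is the least closely related of the three.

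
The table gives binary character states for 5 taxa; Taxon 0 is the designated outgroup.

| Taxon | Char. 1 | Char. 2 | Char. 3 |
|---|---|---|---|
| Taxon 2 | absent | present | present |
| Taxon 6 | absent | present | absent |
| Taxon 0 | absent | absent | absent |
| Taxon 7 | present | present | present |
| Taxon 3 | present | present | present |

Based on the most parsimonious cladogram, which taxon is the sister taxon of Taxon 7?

Taxon 3

The outgroup has state 'absent' for every character, so 'present' is the derived state throughout.
Only Taxon 3 and Taxon 7 show the derived state 'present' for Char. 1, supporting them as a clade.
All ingroup taxa share the derived state 'present' for Char. 2; it defines the ingroup but does not resolve relationships within it.
Only Taxon 2, Taxon 3, and Taxon 7 show the derived state 'present' for Char. 3, supporting them as a clade.
Most parsimonious ingroup topology: (Taxon 6,((Taxon 7,Taxon 3),Taxon 2)).
Taxon 7 and Taxon 3 form a cherry on this tree, so they are sister taxa.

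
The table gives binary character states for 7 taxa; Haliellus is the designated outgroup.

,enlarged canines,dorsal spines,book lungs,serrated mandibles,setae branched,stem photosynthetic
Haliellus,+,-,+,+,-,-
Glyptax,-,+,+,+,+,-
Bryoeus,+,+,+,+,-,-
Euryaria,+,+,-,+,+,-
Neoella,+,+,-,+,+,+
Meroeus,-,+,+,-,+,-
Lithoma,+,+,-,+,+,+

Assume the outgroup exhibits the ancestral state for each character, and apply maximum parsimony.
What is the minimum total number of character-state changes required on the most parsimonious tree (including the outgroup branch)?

Character polarity is set by the outgroup: the derived state is whichever differs from the outgroup's state, so for enlarged canines, book lungs, serrated mandibles the derived state is '-', and for the remaining characters it is '+'.
enlarged canines: derived state '-' in Glyptax and Meroeus only — synapomorphy for {Glyptax, Meroeus}.
All ingroup taxa share the derived state '+' for dorsal spines; it defines the ingroup but does not resolve relationships within it.
Only Euryaria, Lithoma, and Neoella show the derived state '-' for book lungs, supporting them as a clade.
serrated mandibles (derived state '-') is unique to Meroeus (autapomorphy; uninformative for grouping).
setae branched (derived state '+') is shared by Euryaria, Glyptax, Lithoma, Meroeus, and Neoella — a synapomorphy uniting that clade.
Only Lithoma and Neoella show the derived state '+' for stem photosynthetic, supporting them as a clade.
Most parsimonious ingroup topology: (((Glyptax,Meroeus),(Euryaria,(Neoella,Lithoma))),Bryoeus).
Changes per character on this tree: enlarged canines: 1; dorsal spines: 1; book lungs: 1; serrated mandibles: 1; setae branched: 1; stem photosynthetic: 1.
Total = 6.

6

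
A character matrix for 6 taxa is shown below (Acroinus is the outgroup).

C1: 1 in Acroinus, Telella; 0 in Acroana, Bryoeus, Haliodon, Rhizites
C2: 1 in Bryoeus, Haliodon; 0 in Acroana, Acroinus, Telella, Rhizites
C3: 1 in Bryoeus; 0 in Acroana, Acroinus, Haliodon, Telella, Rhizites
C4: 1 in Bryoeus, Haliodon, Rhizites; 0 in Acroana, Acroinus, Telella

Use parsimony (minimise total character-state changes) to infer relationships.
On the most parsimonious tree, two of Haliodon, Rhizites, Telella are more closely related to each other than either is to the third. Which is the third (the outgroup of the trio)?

Character polarity is set by the outgroup: the derived state is whichever differs from the outgroup's state, so for C1 the derived state is '0', and for the remaining characters it is '1'.
C1: derived state '0' in Acroana, Bryoeus, Haliodon, and Rhizites only — synapomorphy for {Acroana, Bryoeus, Haliodon, Rhizites}.
Only Bryoeus and Haliodon show the derived state '1' for C2, supporting them as a clade.
C3 (derived state '1') is unique to Bryoeus (autapomorphy; uninformative for grouping).
C4 (derived state '1') is shared by Bryoeus, Haliodon, and Rhizites — a synapomorphy uniting that clade.
Most parsimonious ingroup topology: ((Acroana,((Haliodon,Bryoeus),Rhizites)),Telella).
Rhizites and Haliodon share a more recent common ancestor with each other than either does with Telella, so Telella is the least closely related of the three.

Telella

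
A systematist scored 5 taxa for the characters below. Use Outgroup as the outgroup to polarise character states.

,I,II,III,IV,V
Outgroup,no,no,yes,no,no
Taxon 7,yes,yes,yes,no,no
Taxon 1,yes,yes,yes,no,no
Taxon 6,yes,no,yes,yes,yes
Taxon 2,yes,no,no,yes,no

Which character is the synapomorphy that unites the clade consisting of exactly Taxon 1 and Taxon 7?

II

Character polarity is set by the outgroup: the derived state is whichever differs from the outgroup's state, so for III the derived state is 'no', and for the remaining characters it is 'yes'.
All ingroup taxa share the derived state 'yes' for I; it defines the ingroup but does not resolve relationships within it.
II (derived state 'yes') is shared by Taxon 1 and Taxon 7 — a synapomorphy uniting that clade.
III (derived state 'no') is unique to Taxon 2 (autapomorphy; uninformative for grouping).
Only Taxon 2 and Taxon 6 show the derived state 'yes' for IV, supporting them as a clade.
V (derived state 'yes') is unique to Taxon 6 (autapomorphy; uninformative for grouping).
Most parsimonious ingroup topology: ((Taxon 7,Taxon 1),(Taxon 6,Taxon 2)).
The clade {Taxon 1, Taxon 7} is supported by II: its derived state 'yes' occurs in exactly those taxa and in no other taxon (including the outgroup).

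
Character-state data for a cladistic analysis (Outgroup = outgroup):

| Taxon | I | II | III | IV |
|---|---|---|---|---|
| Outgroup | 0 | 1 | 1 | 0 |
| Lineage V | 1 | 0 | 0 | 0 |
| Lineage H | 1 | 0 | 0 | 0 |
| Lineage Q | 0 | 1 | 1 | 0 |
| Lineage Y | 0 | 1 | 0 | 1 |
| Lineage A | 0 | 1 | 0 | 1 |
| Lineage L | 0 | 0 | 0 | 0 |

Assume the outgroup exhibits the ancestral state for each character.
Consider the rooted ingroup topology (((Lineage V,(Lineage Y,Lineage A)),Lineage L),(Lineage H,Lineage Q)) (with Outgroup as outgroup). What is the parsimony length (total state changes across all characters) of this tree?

Map each character onto (((Lineage V,(Lineage Y,Lineage A)),Lineage L),(Lineage H,Lineage Q)) (rooted by Outgroup) and count the minimum state changes it requires (Fitch parsimony):
I: 2; II: 3; III: 2; IV: 1.
Total tree length = 8.

8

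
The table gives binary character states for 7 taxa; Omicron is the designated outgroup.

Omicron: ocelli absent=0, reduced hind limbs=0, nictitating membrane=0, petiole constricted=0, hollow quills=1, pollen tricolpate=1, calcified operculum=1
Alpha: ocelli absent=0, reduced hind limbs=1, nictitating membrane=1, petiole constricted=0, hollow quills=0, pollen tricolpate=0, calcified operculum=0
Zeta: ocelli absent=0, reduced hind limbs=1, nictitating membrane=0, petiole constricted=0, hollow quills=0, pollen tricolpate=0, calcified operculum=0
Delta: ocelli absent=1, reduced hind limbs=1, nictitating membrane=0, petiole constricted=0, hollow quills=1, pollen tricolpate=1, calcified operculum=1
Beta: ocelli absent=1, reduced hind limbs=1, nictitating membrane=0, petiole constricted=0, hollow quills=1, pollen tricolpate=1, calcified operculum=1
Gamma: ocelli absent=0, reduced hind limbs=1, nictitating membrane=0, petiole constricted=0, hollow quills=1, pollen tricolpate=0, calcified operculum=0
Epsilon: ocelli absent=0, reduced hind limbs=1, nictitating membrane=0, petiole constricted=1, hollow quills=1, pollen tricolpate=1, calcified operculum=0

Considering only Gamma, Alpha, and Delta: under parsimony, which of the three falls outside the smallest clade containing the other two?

Character polarity is set by the outgroup: the derived state is whichever differs from the outgroup's state, so for hollow quills, pollen tricolpate, calcified operculum the derived state is '0', and for the remaining characters it is '1'.
Only Beta and Delta show the derived state '1' for ocelli absent, supporting them as a clade.
All ingroup taxa share the derived state '1' for reduced hind limbs; it defines the ingroup but does not resolve relationships within it.
nictitating membrane: derived state '1' in Alpha only — an autapomorphy, so it tells us nothing about relationships among taxa.
petiole constricted: derived state '1' in Epsilon only — an autapomorphy, so it tells us nothing about relationships among taxa.
hollow quills (derived state '0') is shared by Alpha and Zeta — a synapomorphy uniting that clade.
Only Alpha, Gamma, and Zeta show the derived state '0' for pollen tricolpate, supporting them as a clade.
Only Alpha, Epsilon, Gamma, and Zeta show the derived state '0' for calcified operculum, supporting them as a clade.
Most parsimonious ingroup topology: ((((Alpha,Zeta),Gamma),Epsilon),(Delta,Beta)).
Alpha and Gamma share a more recent common ancestor with each other than either does with Delta, so Delta is the least closely related of the three.

Delta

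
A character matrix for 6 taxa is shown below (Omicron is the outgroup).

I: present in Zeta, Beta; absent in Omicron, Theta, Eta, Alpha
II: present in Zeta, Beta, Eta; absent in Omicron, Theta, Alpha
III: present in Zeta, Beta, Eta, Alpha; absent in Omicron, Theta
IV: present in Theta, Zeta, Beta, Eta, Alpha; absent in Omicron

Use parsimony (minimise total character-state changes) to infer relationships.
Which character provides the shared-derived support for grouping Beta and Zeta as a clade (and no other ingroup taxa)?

I

The outgroup has state 'absent' for every character, so 'present' is the derived state throughout.
I: derived state 'present' in Beta and Zeta only — synapomorphy for {Beta, Zeta}.
II (derived state 'present') is shared by Beta, Eta, and Zeta — a synapomorphy uniting that clade.
Only Alpha, Beta, Eta, and Zeta show the derived state 'present' for III, supporting them as a clade.
IV (derived state 'present') is shared by all ingroup taxa — unites the whole ingroup.
Most parsimonious ingroup topology: (Theta,(((Zeta,Beta),Eta),Alpha)).
The clade {Beta, Zeta} is supported by I: its derived state 'present' occurs in exactly those taxa and in no other taxon (including the outgroup).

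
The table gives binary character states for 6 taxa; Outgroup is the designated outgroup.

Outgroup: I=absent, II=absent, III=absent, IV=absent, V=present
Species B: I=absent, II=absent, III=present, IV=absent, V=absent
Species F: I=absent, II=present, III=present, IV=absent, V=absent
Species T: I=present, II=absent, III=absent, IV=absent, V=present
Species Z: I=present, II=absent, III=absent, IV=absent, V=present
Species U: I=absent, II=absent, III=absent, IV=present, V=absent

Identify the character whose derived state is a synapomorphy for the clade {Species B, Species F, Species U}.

V

Character polarity is set by the outgroup: the derived state is whichever differs from the outgroup's state, so for V the derived state is 'absent', and for the remaining characters it is 'present'.
I: derived state 'present' in Species T and Species Z only — synapomorphy for {Species T, Species Z}.
II (derived state 'present') is unique to Species F (autapomorphy; uninformative for grouping).
Only Species B and Species F show the derived state 'present' for III, supporting them as a clade.
IV (derived state 'present') is unique to Species U (autapomorphy; uninformative for grouping).
V (derived state 'absent') is shared by Species B, Species F, and Species U — a synapomorphy uniting that clade.
Most parsimonious ingroup topology: (((Species B,Species F),Species U),(Species T,Species Z)).
The clade {Species B, Species F, Species U} is supported by V: its derived state 'absent' occurs in exactly those taxa and in no other taxon (including the outgroup).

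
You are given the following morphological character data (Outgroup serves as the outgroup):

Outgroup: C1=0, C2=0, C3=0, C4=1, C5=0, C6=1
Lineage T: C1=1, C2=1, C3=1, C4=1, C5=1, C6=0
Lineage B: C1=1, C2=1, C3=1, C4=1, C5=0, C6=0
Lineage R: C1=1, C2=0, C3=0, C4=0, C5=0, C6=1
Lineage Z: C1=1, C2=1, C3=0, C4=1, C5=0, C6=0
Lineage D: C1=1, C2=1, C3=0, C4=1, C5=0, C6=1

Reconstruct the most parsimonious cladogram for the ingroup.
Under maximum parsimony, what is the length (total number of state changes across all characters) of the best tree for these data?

Character polarity is set by the outgroup: the derived state is whichever differs from the outgroup's state, so for C4, C6 the derived state is '0', and for the remaining characters it is '1'.
All ingroup taxa share the derived state '1' for C1; it defines the ingroup but does not resolve relationships within it.
Only Lineage B, Lineage D, Lineage T, and Lineage Z show the derived state '1' for C2, supporting them as a clade.
C3: derived state '1' in Lineage B and Lineage T only — synapomorphy for {Lineage B, Lineage T}.
C4 (derived state '0') is unique to Lineage R (autapomorphy; uninformative for grouping).
C5: derived state '1' in Lineage T only — an autapomorphy, so it tells us nothing about relationships among taxa.
C6 (derived state '0') is shared by Lineage B, Lineage T, and Lineage Z — a synapomorphy uniting that clade.
Most parsimonious ingroup topology: ((((Lineage T,Lineage B),Lineage Z),Lineage D),Lineage R).
Changes per character on this tree: C1: 1; C2: 1; C3: 1; C4: 1; C5: 1; C6: 1.
Total = 6.

6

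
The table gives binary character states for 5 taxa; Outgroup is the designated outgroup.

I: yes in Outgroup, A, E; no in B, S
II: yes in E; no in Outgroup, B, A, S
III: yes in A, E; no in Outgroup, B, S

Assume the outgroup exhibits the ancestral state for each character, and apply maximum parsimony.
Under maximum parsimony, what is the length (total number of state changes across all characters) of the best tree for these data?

3

Character polarity is set by the outgroup: the derived state is whichever differs from the outgroup's state, so for I the derived state is 'no', and for the remaining characters it is 'yes'.
Only B and S show the derived state 'no' for I, supporting them as a clade.
II (derived state 'yes') is unique to E (autapomorphy; uninformative for grouping).
Only A and E show the derived state 'yes' for III, supporting them as a clade.
Most parsimonious ingroup topology: ((B,S),(A,E)).
Changes per character on this tree: I: 1; II: 1; III: 1.
Total = 3.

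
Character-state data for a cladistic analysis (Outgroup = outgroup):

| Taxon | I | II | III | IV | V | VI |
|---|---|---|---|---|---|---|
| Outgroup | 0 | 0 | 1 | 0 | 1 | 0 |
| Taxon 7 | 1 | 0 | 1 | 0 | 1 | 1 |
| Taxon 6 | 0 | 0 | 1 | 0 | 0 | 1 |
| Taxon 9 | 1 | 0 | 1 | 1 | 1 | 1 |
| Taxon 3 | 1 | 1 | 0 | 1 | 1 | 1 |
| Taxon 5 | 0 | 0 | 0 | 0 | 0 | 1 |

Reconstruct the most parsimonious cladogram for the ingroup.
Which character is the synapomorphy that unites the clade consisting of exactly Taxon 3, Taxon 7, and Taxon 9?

I

Character polarity is set by the outgroup: the derived state is whichever differs from the outgroup's state, so for III, V the derived state is '0', and for the remaining characters it is '1'.
I (derived state '1') is shared by Taxon 3, Taxon 7, and Taxon 9 — a synapomorphy uniting that clade.
II: derived state '1' in Taxon 3 only — an autapomorphy, so it tells us nothing about relationships among taxa.
III (state '0') occurs in Taxon 3 and Taxon 5 but conflicts with the nesting implied by the other characters — most parsimoniously interpreted as homoplasy.
IV: derived state '1' in Taxon 3 and Taxon 9 only — synapomorphy for {Taxon 3, Taxon 9}.
Only Taxon 5 and Taxon 6 show the derived state '0' for V, supporting them as a clade.
VI (derived state '1') is shared by all ingroup taxa — unites the whole ingroup.
Most parsimonious ingroup topology: ((Taxon 7,(Taxon 9,Taxon 3)),(Taxon 6,Taxon 5)).
The clade {Taxon 3, Taxon 7, Taxon 9} is supported by I: its derived state '1' occurs in exactly those taxa and in no other taxon (including the outgroup).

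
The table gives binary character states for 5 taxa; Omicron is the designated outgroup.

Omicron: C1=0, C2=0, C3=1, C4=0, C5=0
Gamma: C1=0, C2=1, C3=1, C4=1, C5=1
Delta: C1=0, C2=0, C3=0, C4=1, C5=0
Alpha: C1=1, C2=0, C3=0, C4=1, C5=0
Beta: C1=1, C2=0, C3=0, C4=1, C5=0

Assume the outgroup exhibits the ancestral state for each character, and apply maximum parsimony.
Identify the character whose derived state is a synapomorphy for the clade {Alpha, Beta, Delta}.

Character polarity is set by the outgroup: the derived state is whichever differs from the outgroup's state, so for C3 the derived state is '0', and for the remaining characters it is '1'.
C1 (derived state '1') is shared by Alpha and Beta — a synapomorphy uniting that clade.
C2: derived state '1' in Gamma only — an autapomorphy, so it tells us nothing about relationships among taxa.
C3 (derived state '0') is shared by Alpha, Beta, and Delta — a synapomorphy uniting that clade.
C4 (derived state '1') is shared by all ingroup taxa — unites the whole ingroup.
C5: derived state '1' in Gamma only — an autapomorphy, so it tells us nothing about relationships among taxa.
Most parsimonious ingroup topology: (Gamma,((Beta,Alpha),Delta)).
The clade {Alpha, Beta, Delta} is supported by C3: its derived state '0' occurs in exactly those taxa and in no other taxon (including the outgroup).

C3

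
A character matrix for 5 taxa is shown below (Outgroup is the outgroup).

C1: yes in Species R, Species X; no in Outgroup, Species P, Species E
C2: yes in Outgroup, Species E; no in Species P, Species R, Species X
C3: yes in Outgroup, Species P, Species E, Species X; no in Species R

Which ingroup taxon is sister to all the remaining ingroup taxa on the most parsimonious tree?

Species E

Character polarity is set by the outgroup: the derived state is whichever differs from the outgroup's state, so for C2, C3 the derived state is 'no', and for the remaining characters it is 'yes'.
Only Species R and Species X show the derived state 'yes' for C1, supporting them as a clade.
C2 (derived state 'no') is shared by Species P, Species R, and Species X — a synapomorphy uniting that clade.
C3 (derived state 'no') is unique to Species R (autapomorphy; uninformative for grouping).
Most parsimonious ingroup topology: ((Species P,(Species R,Species X)),Species E).
Species E is sister to the clade containing all other ingroup taxa, so it is the earliest-diverging (most basal) ingroup lineage.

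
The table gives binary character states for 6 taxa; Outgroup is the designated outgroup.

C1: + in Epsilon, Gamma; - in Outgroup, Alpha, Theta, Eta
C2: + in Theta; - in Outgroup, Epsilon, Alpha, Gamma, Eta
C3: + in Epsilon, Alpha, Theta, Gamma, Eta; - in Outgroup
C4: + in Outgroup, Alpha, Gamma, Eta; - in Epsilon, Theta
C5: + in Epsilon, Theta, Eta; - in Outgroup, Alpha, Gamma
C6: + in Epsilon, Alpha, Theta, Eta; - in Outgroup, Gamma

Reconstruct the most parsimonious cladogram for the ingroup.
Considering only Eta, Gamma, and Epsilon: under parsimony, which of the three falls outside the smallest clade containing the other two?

Gamma

Character polarity is set by the outgroup: the derived state is whichever differs from the outgroup's state, so for C4 the derived state is '-', and for the remaining characters it is '+'.
C1 groups Epsilon and Gamma, which is incompatible with the clades supported by the remaining characters; treating it as convergent (homoplasy) costs fewer steps than any alternative tree.
C2: derived state '+' in Theta only — an autapomorphy, so it tells us nothing about relationships among taxa.
All ingroup taxa share the derived state '+' for C3; it defines the ingroup but does not resolve relationships within it.
Only Epsilon and Theta show the derived state '-' for C4, supporting them as a clade.
C5 (derived state '+') is shared by Epsilon, Eta, and Theta — a synapomorphy uniting that clade.
C6 (derived state '+') is shared by Alpha, Epsilon, Eta, and Theta — a synapomorphy uniting that clade.
Most parsimonious ingroup topology: ((((Epsilon,Theta),Eta),Alpha),Gamma).
Epsilon and Eta share a more recent common ancestor with each other than either does with Gamma, so Gamma is the least closely related of the three.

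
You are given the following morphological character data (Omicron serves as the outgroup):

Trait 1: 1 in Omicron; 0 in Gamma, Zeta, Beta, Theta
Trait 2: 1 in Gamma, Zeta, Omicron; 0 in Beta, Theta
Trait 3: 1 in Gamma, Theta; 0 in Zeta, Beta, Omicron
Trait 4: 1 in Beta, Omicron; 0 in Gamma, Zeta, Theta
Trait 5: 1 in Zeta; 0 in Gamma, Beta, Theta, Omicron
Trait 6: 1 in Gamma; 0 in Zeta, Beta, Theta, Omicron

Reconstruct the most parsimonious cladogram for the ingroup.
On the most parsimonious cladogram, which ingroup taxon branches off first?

Beta

Character polarity is set by the outgroup: the derived state is whichever differs from the outgroup's state, so for Trait 1, Trait 2, Trait 4 the derived state is '0', and for the remaining characters it is '1'.
Trait 1 (derived state '0') is shared by all ingroup taxa — unites the whole ingroup.
Trait 2 (state '0') occurs in Beta and Theta but conflicts with the nesting implied by the other characters — most parsimoniously interpreted as homoplasy.
Trait 3 (derived state '1') is shared by Gamma and Theta — a synapomorphy uniting that clade.
Trait 4 (derived state '0') is shared by Gamma, Theta, and Zeta — a synapomorphy uniting that clade.
Trait 5: derived state '1' in Zeta only — an autapomorphy, so it tells us nothing about relationships among taxa.
Trait 6 (derived state '1') is unique to Gamma (autapomorphy; uninformative for grouping).
Most parsimonious ingroup topology: ((Zeta,(Gamma,Theta)),Beta).
Beta is sister to the clade containing all other ingroup taxa, so it is the earliest-diverging (most basal) ingroup lineage.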